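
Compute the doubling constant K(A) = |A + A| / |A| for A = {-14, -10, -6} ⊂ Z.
K = |A + A| / |A| = 5/3

Enumerate A + A = {a + b : a, b ∈ A}. With |A| = 3, there are |A|^2 = 9 ordered sum pairs; collecting distinct values, A + A = {-28, -24, -20, -16, -12}, so |A + A| = 5. Thus K = 5/3. Here |A + A| = 2|A| − 1 = 5, the minimum possible — so K = 5/3 is minimal, which holds iff A is an arithmetic progression.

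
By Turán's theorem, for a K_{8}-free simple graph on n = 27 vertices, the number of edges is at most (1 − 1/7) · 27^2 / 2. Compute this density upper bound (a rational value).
Turán density bound = (6/7) · 27^2/2 = 2187/7 ≈ 312.4286

Turán's theorem: ex(n, K_{r+1}) is achieved by the complete r-partite Turán graph T(n, r) with parts as balanced as possible, and is at most (1 − 1/r) · n^2/2. For r = 7, n = 27: the density bound is (6/7) · 729/2 = 2187/7 ≈ 312.4286. The integer-valued extremum is e(T(27, 7)) = 312, which is strictly less than the density bound 2187/7 since 7 ∤ 27 (the parts of T(27, 7) cannot all be equal).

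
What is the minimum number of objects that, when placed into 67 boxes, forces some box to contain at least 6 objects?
n = (6 − 1)·67 + 1 = 336

By the generalised pigeonhole principle, to guarantee some box contains ≥ r objects we need more than (r − 1) · k objects total. Threshold: n = (r − 1) · k + 1. With r = 6 and k = 67: n = 5 · 67 + 1 = 335 + 1 = 336. For n = 335 = 5 · 67, we can put exactly 5 objects in every box, avoiding 6 in any single one — so 336 is tight.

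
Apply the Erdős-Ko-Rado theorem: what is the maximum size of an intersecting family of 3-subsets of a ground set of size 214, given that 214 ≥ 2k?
max |F| = C(213, 2) = 22578

Erdős-Ko-Rado (1961): when n ≥ 2k, max |F| = C(n−1, k−1). The bound is attained by the star {A : i ∈ A} for any fixed i ∈ [n]. Here C(214−1, 3−1) = C(213, 2) = 22578.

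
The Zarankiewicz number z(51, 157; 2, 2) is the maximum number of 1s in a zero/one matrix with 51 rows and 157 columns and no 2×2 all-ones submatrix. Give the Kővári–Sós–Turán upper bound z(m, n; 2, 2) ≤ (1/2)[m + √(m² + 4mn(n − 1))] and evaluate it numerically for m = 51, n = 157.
z(51, 157; 2, 2) ≤ (1/2)[51 + √(51² + 4·51·157·156)] = (1/2)[51 + √4998969] = 1143.4187

Kővári–Sós–Turán: let r_1, ..., r_51 be the row sums and z = Σ r_i the total number of 1s. Each pair of columns can share at most one row with both entries 1 (else a 2×2 all-ones block appears), so Σ_i C(r_i, 2) ≤ C(157, 2) = 12246. By convexity Σ_i C(r_i, 2) ≥ 51·C(z/51, 2) = z(z − 51)/(2·51), giving z² − 51z − 51·157·156 ≤ 0 and hence z ≤ (1/2)[51 + √(2601 + 4·1249092)] = (1/2)[51 + √4998969] ≈ (1/2)(51 + 2235.8374) = 1143.4187.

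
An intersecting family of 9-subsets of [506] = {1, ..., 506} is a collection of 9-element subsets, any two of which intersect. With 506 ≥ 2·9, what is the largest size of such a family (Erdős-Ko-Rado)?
max |F| = C(505, 8) = 99222624889162875

The Erdős-Ko-Rado theorem states: for n ≥ 2k, an intersecting family of k-subsets of an n-element set has size at most C(n − 1, k − 1), with equality for 'star' families {A ⊆ [n] : |A| = k, i ∈ A} (fix an element i). For n = 506, k = 9: C(505, 8) = 99222624889162875.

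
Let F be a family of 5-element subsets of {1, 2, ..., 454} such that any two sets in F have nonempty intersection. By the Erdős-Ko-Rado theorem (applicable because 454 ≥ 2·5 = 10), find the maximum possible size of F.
max |F| = C(453, 4) = 1731467925

The Erdős-Ko-Rado theorem states: for n ≥ 2k, an intersecting family of k-subsets of an n-element set has size at most C(n − 1, k − 1), with equality for 'star' families {A ⊆ [n] : |A| = k, i ∈ A} (fix an element i). For n = 454, k = 5: C(453, 4) = 1731467925.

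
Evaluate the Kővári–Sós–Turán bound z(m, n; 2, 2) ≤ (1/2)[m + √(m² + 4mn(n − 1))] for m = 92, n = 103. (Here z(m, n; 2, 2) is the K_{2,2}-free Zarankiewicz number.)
z(92, 103; 2, 2) ≤ (1/2)[92 + √(92² + 4·92·103·102)] = (1/2)[92 + √3874672] = 1030.2093

Kővári–Sós–Turán: let r_1, ..., r_92 be the row sums and z = Σ r_i the total number of 1s. Each pair of columns can share at most one row with both entries 1 (else a 2×2 all-ones block appears), so Σ_i C(r_i, 2) ≤ C(103, 2) = 5253. By convexity Σ_i C(r_i, 2) ≥ 92·C(z/92, 2) = z(z − 92)/(2·92), giving z² − 92z − 92·103·102 ≤ 0 and hence z ≤ (1/2)[92 + √(8464 + 4·966552)] = (1/2)[92 + √3874672] ≈ (1/2)(92 + 1968.4187) = 1030.2093.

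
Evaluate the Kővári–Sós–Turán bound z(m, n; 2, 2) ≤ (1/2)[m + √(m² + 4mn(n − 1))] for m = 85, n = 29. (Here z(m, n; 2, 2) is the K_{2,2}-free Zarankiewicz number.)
z(85, 29; 2, 2) ≤ (1/2)[85 + √(85² + 4·85·29·28)] = (1/2)[85 + √283305] = 308.632

Kővári–Sós–Turán: let r_1, ..., r_85 be the row sums and z = Σ r_i the total number of 1s. Each pair of columns can share at most one row with both entries 1 (else a 2×2 all-ones block appears), so Σ_i C(r_i, 2) ≤ C(29, 2) = 406. By convexity Σ_i C(r_i, 2) ≥ 85·C(z/85, 2) = z(z − 85)/(2·85), giving z² − 85z − 85·29·28 ≤ 0 and hence z ≤ (1/2)[85 + √(7225 + 4·69020)] = (1/2)[85 + √283305] ≈ (1/2)(85 + 532.264) = 308.632.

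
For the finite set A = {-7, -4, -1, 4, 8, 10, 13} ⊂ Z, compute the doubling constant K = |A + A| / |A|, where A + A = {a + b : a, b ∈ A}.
K = |A + A| / |A| = 23/7

Enumerate A + A = {a + b : a, b ∈ A}. With |A| = 7, there are |A|^2 = 49 ordered sum pairs; collecting distinct values, A + A = {-14, -11, -8, -5, -3, -2, 0, 1, 3, 4, 6, 7, 8, 9, 12, 14, 16, 17, 18, 20, 21, 23, 26}, so |A + A| = 23. Thus K = 23/7. For comparison, the minimum possible |A + A| over all 7-element sets is 2·7 − 1 = 13 (so min K = 13/7), attained only by arithmetic progressions.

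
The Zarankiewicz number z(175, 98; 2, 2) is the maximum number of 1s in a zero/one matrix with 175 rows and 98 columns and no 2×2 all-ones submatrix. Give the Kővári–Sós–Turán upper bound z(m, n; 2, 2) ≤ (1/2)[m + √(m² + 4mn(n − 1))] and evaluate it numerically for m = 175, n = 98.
z(175, 98; 2, 2) ≤ (1/2)[175 + √(175² + 4·175·98·97)] = (1/2)[175 + √6684825] = 1380.2514

Kővári–Sós–Turán: let r_1, ..., r_175 be the row sums and z = Σ r_i the total number of 1s. Each pair of columns can share at most one row with both entries 1 (else a 2×2 all-ones block appears), so Σ_i C(r_i, 2) ≤ C(98, 2) = 4753. By convexity Σ_i C(r_i, 2) ≥ 175·C(z/175, 2) = z(z − 175)/(2·175), giving z² − 175z − 175·98·97 ≤ 0 and hence z ≤ (1/2)[175 + √(30625 + 4·1663550)] = (1/2)[175 + √6684825] ≈ (1/2)(175 + 2585.5029) = 1380.2514.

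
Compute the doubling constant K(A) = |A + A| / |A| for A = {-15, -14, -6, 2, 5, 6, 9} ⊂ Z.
K = |A + A| / |A| = 25/7

Enumerate A + A = {a + b : a, b ∈ A}. With |A| = 7, there are |A|^2 = 49 ordered sum pairs; collecting distinct values, A + A = {-30, -29, -28, -21, -20, -13, -12, -10, -9, -8, -6, -5, -4, -1, 0, 3, 4, 7, 8, 10, 11, 12, 14, 15, 18}, so |A + A| = 25. Thus K = 25/7. For comparison, the minimum possible |A + A| over all 7-element sets is 2·7 − 1 = 13 (so min K = 13/7), attained only by arithmetic progressions.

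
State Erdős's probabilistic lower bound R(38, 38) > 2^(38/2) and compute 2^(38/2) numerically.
2^(38/2) = 524288; so R(38, 38) > 524288

Colour each edge of K_n uniformly at random with red/blue. The expected number of monochromatic K_38 is C(n, 38) · 2 · 2^(−C(38,2)). If C(n, 38) · 2^(1 − C(38,2)) < 1, then with positive probability no monochromatic K_38 exists, so R(38, 38) > n. The standard estimate C(n, 38) ≤ n^38/38! shows this inequality holds whenever n ≤ 2^(38/2) (since 38! · 2^(C(38,2) − 1) > 2^(38^2/2) ≥ n^38). Hence R(38, 38) > 2^(38/2) = 524288.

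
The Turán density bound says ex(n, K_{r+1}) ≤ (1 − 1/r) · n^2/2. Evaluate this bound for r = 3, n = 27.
Turán density bound = (2/3) · 27^2/2 = 243

Turán's theorem: ex(n, K_{r+1}) is achieved by the complete r-partite Turán graph T(n, r) with parts as balanced as possible, and is at most (1 − 1/r) · n^2/2. For r = 3, n = 27: the density bound is (2/3) · 729/2 = 243. Since 3 ∣ 27, the Turán graph T(27, 3) has parts of equal size 9, and its edge count e(T(27, 3)) = 243 attains the density bound exactly.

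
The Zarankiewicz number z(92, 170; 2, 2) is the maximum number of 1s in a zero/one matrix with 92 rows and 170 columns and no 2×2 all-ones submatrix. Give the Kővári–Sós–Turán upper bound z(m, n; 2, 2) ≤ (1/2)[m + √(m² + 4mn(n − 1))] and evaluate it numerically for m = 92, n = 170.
z(92, 170; 2, 2) ≤ (1/2)[92 + √(92² + 4·92·170·169)] = (1/2)[92 + √10581104] = 1672.4304

Kővári–Sós–Turán: let r_1, ..., r_92 be the row sums and z = Σ r_i the total number of 1s. Each pair of columns can share at most one row with both entries 1 (else a 2×2 all-ones block appears), so Σ_i C(r_i, 2) ≤ C(170, 2) = 14365. By convexity Σ_i C(r_i, 2) ≥ 92·C(z/92, 2) = z(z − 92)/(2·92), giving z² − 92z − 92·170·169 ≤ 0 and hence z ≤ (1/2)[92 + √(8464 + 4·2643160)] = (1/2)[92 + √10581104] ≈ (1/2)(92 + 3252.8609) = 1672.4304.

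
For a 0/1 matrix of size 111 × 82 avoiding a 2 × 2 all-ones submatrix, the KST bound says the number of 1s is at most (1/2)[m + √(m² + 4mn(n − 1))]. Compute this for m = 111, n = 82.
z(111, 82; 2, 2) ≤ (1/2)[111 + √(111² + 4·111·82·81)] = (1/2)[111 + √2961369] = 915.9314

Kővári–Sós–Turán: let r_1, ..., r_111 be the row sums and z = Σ r_i the total number of 1s. Each pair of columns can share at most one row with both entries 1 (else a 2×2 all-ones block appears), so Σ_i C(r_i, 2) ≤ C(82, 2) = 3321. By convexity Σ_i C(r_i, 2) ≥ 111·C(z/111, 2) = z(z − 111)/(2·111), giving z² − 111z − 111·82·81 ≤ 0 and hence z ≤ (1/2)[111 + √(12321 + 4·737262)] = (1/2)[111 + √2961369] ≈ (1/2)(111 + 1720.8629) = 915.9314.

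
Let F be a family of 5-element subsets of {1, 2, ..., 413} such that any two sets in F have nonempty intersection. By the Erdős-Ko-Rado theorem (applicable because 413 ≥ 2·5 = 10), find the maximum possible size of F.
max |F| = C(412, 4) = 1183136795

Erdős-Ko-Rado (1961): when n ≥ 2k, max |F| = C(n−1, k−1). The bound is attained by the star {A : i ∈ A} for any fixed i ∈ [n]. Here C(413−1, 5−1) = C(412, 4) = 1183136795.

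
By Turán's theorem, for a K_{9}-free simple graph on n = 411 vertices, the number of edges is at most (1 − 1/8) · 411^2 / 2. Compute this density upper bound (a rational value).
Turán density bound = (7/8) · 411^2/2 = 1182447/16 ≈ 73902.9375

Turán's theorem: ex(n, K_{r+1}) is achieved by the complete r-partite Turán graph T(n, r) with parts as balanced as possible, and is at most (1 − 1/r) · n^2/2. For r = 8, n = 411: the density bound is (7/8) · 168921/2 = 1182447/16 ≈ 73902.9375. The integer-valued extremum is e(T(411, 8)) = 73902, which is strictly less than the density bound 1182447/16 since 8 ∤ 411 (the parts of T(411, 8) cannot all be equal).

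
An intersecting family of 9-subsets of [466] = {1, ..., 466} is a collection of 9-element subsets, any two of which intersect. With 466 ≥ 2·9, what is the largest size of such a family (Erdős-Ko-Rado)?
max |F| = C(465, 8) = 51028205658773310

The Erdős-Ko-Rado theorem states: for n ≥ 2k, an intersecting family of k-subsets of an n-element set has size at most C(n − 1, k − 1), with equality for 'star' families {A ⊆ [n] : |A| = k, i ∈ A} (fix an element i). For n = 466, k = 9: C(465, 8) = 51028205658773310.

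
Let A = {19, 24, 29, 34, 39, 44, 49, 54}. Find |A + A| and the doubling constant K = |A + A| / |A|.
K = |A + A| / |A| = 15/8

Enumerate A + A = {a + b : a, b ∈ A}. With |A| = 8, there are |A|^2 = 64 ordered sum pairs; collecting distinct values, A + A = {38, 43, 48, 53, 58, 63, 68, 73, 78, 83, 88, 93, 98, 103, 108}, so |A + A| = 15. Thus K = 15/8. Here |A + A| = 2|A| − 1 = 15, the minimum possible — so K = 15/8 is minimal, which holds iff A is an arithmetic progression.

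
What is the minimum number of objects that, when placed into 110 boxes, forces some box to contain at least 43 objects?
n = (43 − 1)·110 + 1 = 4621

By the generalised pigeonhole principle, to guarantee some box contains ≥ r objects we need more than (r − 1) · k objects total. Threshold: n = (r − 1) · k + 1. With r = 43 and k = 110: n = 42 · 110 + 1 = 4620 + 1 = 4621. For n = 4620 = 42 · 110, we can put exactly 42 objects in every box, avoiding 43 in any single one — so 4621 is tight.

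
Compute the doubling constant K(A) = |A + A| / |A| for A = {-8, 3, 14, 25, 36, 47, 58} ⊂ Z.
K = |A + A| / |A| = 13/7

Enumerate A + A = {a + b : a, b ∈ A}. With |A| = 7, there are |A|^2 = 49 ordered sum pairs; collecting distinct values, A + A = {-16, -5, 6, 17, 28, 39, 50, 61, 72, 83, 94, 105, 116}, so |A + A| = 13. Thus K = 13/7. Here |A + A| = 2|A| − 1 = 13, the minimum possible — so K = 13/7 is minimal, which holds iff A is an arithmetic progression.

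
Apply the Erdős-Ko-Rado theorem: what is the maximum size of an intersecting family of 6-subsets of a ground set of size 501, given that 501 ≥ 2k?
max |F| = C(500, 5) = 255244687600

The Erdős-Ko-Rado theorem states: for n ≥ 2k, an intersecting family of k-subsets of an n-element set has size at most C(n − 1, k − 1), with equality for 'star' families {A ⊆ [n] : |A| = k, i ∈ A} (fix an element i). For n = 501, k = 6: C(500, 5) = 255244687600.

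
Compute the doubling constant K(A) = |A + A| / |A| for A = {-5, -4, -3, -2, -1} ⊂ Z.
K = |A + A| / |A| = 9/5

Enumerate A + A = {a + b : a, b ∈ A}. With |A| = 5, there are |A|^2 = 25 ordered sum pairs; collecting distinct values, A + A = {-10, -9, -8, -7, -6, -5, -4, -3, -2}, so |A + A| = 9. Thus K = 9/5. Here |A + A| = 2|A| − 1 = 9, the minimum possible — so K = 9/5 is minimal, which holds iff A is an arithmetic progression.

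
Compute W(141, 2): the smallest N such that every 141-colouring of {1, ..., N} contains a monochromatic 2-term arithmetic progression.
W(141, 2) = 141 + 1 = 142

A 2-term AP is any pair of integers, so a monochromatic 2-AP exists iff some colour is used at least twice. With 141 colours, the colouring i ↦ i on {1, ..., 141} uses each colour once, avoiding any monochromatic pair, so W(141, 2) > 141. For {1, ..., 142}, pigeonhole forces two integers of the same colour, which form a monochromatic 2-AP. Hence W(141, 2) = 142.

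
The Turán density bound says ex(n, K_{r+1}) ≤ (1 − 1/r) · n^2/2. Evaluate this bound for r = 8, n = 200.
Turán density bound = (7/8) · 200^2/2 = 17500

Turán's theorem: ex(n, K_{r+1}) is achieved by the complete r-partite Turán graph T(n, r) with parts as balanced as possible, and is at most (1 − 1/r) · n^2/2. For r = 8, n = 200: the density bound is (7/8) · 40000/2 = 17500. Since 8 ∣ 200, the Turán graph T(200, 8) has parts of equal size 25, and its edge count e(T(200, 8)) = 17500 attains the density bound exactly.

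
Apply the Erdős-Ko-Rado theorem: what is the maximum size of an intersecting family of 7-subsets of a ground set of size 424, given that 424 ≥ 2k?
max |F| = C(423, 6) = 7677892247487

Erdős-Ko-Rado (1961): when n ≥ 2k, max |F| = C(n−1, k−1). The bound is attained by the star {A : i ∈ A} for any fixed i ∈ [n]. Here C(424−1, 7−1) = C(423, 6) = 7677892247487.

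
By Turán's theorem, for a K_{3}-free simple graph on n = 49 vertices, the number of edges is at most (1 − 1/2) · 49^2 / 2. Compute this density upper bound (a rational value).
Turán density bound = (1/2) · 49^2/2 = 2401/4 ≈ 600.25

Turán's theorem: ex(n, K_{r+1}) is achieved by the complete r-partite Turán graph T(n, r) with parts as balanced as possible, and is at most (1 − 1/r) · n^2/2. For r = 2, n = 49: the density bound is (1/2) · 2401/2 = 2401/4 ≈ 600.25. The integer-valued extremum is e(T(49, 2)) = 600, which is strictly less than the density bound 2401/4 since 2 ∤ 49 (the parts of T(49, 2) cannot all be equal).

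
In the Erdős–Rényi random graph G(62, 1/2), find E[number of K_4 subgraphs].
E[# K_4] = C(62, 4) · (1/2)^C(4, 2) = 557845 / 2^6 = 8716.328125

For each 4-subset S of vertices (there are C(62, 4) = 557845 such S), let X_S = 1 if S induces a K_4 (all C(4, 2) = 6 edges present). Then P(X_S = 1) = (1/2)^6 = 1/64. By linearity of expectation, E[# K_4] = C(62, 4) · (1/2)^6 = 557845 / 64 = 8716.328125.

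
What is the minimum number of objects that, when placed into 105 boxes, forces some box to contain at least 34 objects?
n = (34 − 1)·105 + 1 = 3466

By the generalised pigeonhole principle, to guarantee some box contains ≥ r objects we need more than (r − 1) · k objects total. Threshold: n = (r − 1) · k + 1. With r = 34 and k = 105: n = 33 · 105 + 1 = 3465 + 1 = 3466. For n = 3465 = 33 · 105, we can put exactly 33 objects in every box, avoiding 34 in any single one — so 3466 is tight.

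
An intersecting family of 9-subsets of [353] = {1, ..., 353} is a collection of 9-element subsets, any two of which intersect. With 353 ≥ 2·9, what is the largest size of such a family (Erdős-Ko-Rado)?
max |F| = C(352, 8) = 5395437181005300

Erdős-Ko-Rado (1961): when n ≥ 2k, max |F| = C(n−1, k−1). The bound is attained by the star {A : i ∈ A} for any fixed i ∈ [n]. Here C(353−1, 9−1) = C(352, 8) = 5395437181005300.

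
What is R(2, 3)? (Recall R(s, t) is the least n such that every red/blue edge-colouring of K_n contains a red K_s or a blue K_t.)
R(2, 3) = 3

R(2, k) = k for all k ≥ 2: in a 2-colouring of K_k, either some edge is red (a red K_2) or all edges are blue (a blue K_k). And K_{2} coloured all-blue has no blue K_3, so R(2, 3) > 2. Hence R(2, 3) = 3.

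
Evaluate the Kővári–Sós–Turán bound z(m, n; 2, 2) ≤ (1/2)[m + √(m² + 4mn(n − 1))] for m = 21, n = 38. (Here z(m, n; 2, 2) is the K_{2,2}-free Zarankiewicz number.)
z(21, 38; 2, 2) ≤ (1/2)[21 + √(21² + 4·21·38·37)] = (1/2)[21 + √118545] = 182.6518

Kővári–Sós–Turán: let r_1, ..., r_21 be the row sums and z = Σ r_i the total number of 1s. Each pair of columns can share at most one row with both entries 1 (else a 2×2 all-ones block appears), so Σ_i C(r_i, 2) ≤ C(38, 2) = 703. By convexity Σ_i C(r_i, 2) ≥ 21·C(z/21, 2) = z(z − 21)/(2·21), giving z² − 21z − 21·38·37 ≤ 0 and hence z ≤ (1/2)[21 + √(441 + 4·29526)] = (1/2)[21 + √118545] ≈ (1/2)(21 + 344.3036) = 182.6518.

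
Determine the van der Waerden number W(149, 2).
W(149, 2) = 149 + 1 = 150

A 2-term AP is any pair of integers, so a monochromatic 2-AP exists iff some colour is used at least twice. With 149 colours, the colouring i ↦ i on {1, ..., 149} uses each colour once, avoiding any monochromatic pair, so W(149, 2) > 149. For {1, ..., 150}, pigeonhole forces two integers of the same colour, which form a monochromatic 2-AP. Hence W(149, 2) = 150.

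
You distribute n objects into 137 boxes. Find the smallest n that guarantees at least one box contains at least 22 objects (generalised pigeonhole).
n = (22 − 1)·137 + 1 = 2878

By the generalised pigeonhole principle, to guarantee some box contains ≥ r objects we need more than (r − 1) · k objects total. Threshold: n = (r − 1) · k + 1. With r = 22 and k = 137: n = 21 · 137 + 1 = 2877 + 1 = 2878. For n = 2877 = 21 · 137, we can put exactly 21 objects in every box, avoiding 22 in any single one — so 2878 is tight.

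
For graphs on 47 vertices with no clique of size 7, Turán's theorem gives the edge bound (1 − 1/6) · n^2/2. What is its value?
Turán density bound = (5/6) · 47^2/2 = 11045/12 ≈ 920.4167

Turán's theorem: ex(n, K_{r+1}) is achieved by the complete r-partite Turán graph T(n, r) with parts as balanced as possible, and is at most (1 − 1/r) · n^2/2. For r = 6, n = 47: the density bound is (5/6) · 2209/2 = 11045/12 ≈ 920.4167. The integer-valued extremum is e(T(47, 6)) = 920, which is strictly less than the density bound 11045/12 since 6 ∤ 47 (the parts of T(47, 6) cannot all be equal).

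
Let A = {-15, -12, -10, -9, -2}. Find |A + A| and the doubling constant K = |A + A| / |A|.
K = |A + A| / |A| = 14/5

Enumerate A + A = {a + b : a, b ∈ A}. With |A| = 5, there are |A|^2 = 25 ordered sum pairs; collecting distinct values, A + A = {-30, -27, -25, -24, -22, -21, -20, -19, -18, -17, -14, -12, -11, -4}, so |A + A| = 14. Thus K = 14/5. For comparison, the minimum possible |A + A| over all 5-element sets is 2·5 − 1 = 9 (so min K = 9/5), attained only by arithmetic progressions.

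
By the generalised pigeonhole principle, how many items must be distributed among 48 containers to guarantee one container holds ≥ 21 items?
n = (21 − 1)·48 + 1 = 961

By the generalised pigeonhole principle, to guarantee some box contains ≥ r objects we need more than (r − 1) · k objects total. Threshold: n = (r − 1) · k + 1. With r = 21 and k = 48: n = 20 · 48 + 1 = 960 + 1 = 961. For n = 960 = 20 · 48, we can put exactly 20 objects in every box, avoiding 21 in any single one — so 961 is tight.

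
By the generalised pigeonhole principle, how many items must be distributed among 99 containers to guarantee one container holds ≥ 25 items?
n = (25 − 1)·99 + 1 = 2377

By the generalised pigeonhole principle, to guarantee some box contains ≥ r objects we need more than (r − 1) · k objects total. Threshold: n = (r − 1) · k + 1. With r = 25 and k = 99: n = 24 · 99 + 1 = 2376 + 1 = 2377. For n = 2376 = 24 · 99, we can put exactly 24 objects in every box, avoiding 25 in any single one — so 2377 is tight.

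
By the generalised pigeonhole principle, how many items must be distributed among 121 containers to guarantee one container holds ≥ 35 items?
n = (35 − 1)·121 + 1 = 4115

By the generalised pigeonhole principle, to guarantee some box contains ≥ r objects we need more than (r − 1) · k objects total. Threshold: n = (r − 1) · k + 1. With r = 35 and k = 121: n = 34 · 121 + 1 = 4114 + 1 = 4115. For n = 4114 = 34 · 121, we can put exactly 34 objects in every box, avoiding 35 in any single one — so 4115 is tight.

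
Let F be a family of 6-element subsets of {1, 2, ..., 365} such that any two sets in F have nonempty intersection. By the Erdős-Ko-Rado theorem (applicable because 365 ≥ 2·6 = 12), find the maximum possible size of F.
max |F| = C(364, 5) = 51801822072

The Erdős-Ko-Rado theorem states: for n ≥ 2k, an intersecting family of k-subsets of an n-element set has size at most C(n − 1, k − 1), with equality for 'star' families {A ⊆ [n] : |A| = k, i ∈ A} (fix an element i). For n = 365, k = 6: C(364, 5) = 51801822072.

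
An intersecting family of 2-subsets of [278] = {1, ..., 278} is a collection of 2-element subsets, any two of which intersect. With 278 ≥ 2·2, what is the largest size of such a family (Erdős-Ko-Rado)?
max |F| = C(277, 1) = 277

Erdős-Ko-Rado (1961): when n ≥ 2k, max |F| = C(n−1, k−1). The bound is attained by the star {A : i ∈ A} for any fixed i ∈ [n]. Here C(278−1, 2−1) = C(277, 1) = 277.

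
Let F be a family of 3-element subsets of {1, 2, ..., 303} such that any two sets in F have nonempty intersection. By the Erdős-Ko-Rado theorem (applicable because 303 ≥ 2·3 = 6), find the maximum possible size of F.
max |F| = C(302, 2) = 45451

Erdős-Ko-Rado (1961): when n ≥ 2k, max |F| = C(n−1, k−1). The bound is attained by the star {A : i ∈ A} for any fixed i ∈ [n]. Here C(303−1, 3−1) = C(302, 2) = 45451.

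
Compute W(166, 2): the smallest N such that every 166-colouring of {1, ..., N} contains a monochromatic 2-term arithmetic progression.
W(166, 2) = 166 + 1 = 167

A 2-term AP is any pair of integers, so a monochromatic 2-AP exists iff some colour is used at least twice. With 166 colours, the colouring i ↦ i on {1, ..., 166} uses each colour once, avoiding any monochromatic pair, so W(166, 2) > 166. For {1, ..., 167}, pigeonhole forces two integers of the same colour, which form a monochromatic 2-AP. Hence W(166, 2) = 167.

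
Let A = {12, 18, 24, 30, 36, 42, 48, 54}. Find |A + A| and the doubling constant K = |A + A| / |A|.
K = |A + A| / |A| = 15/8

Enumerate A + A = {a + b : a, b ∈ A}. With |A| = 8, there are |A|^2 = 64 ordered sum pairs; collecting distinct values, A + A = {24, 30, 36, 42, 48, 54, 60, 66, 72, 78, 84, 90, 96, 102, 108}, so |A + A| = 15. Thus K = 15/8. Here |A + A| = 2|A| − 1 = 15, the minimum possible — so K = 15/8 is minimal, which holds iff A is an arithmetic progression.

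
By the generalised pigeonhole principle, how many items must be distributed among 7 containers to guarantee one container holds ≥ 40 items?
n = (40 − 1)·7 + 1 = 274

By the generalised pigeonhole principle, to guarantee some box contains ≥ r objects we need more than (r − 1) · k objects total. Threshold: n = (r − 1) · k + 1. With r = 40 and k = 7: n = 39 · 7 + 1 = 273 + 1 = 274. For n = 273 = 39 · 7, we can put exactly 39 objects in every box, avoiding 40 in any single one — so 274 is tight.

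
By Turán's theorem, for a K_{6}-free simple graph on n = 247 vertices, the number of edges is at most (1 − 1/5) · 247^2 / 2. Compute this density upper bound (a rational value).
Turán density bound = (4/5) · 247^2/2 = 122018/5 ≈ 24403.6

Turán's theorem: ex(n, K_{r+1}) is achieved by the complete r-partite Turán graph T(n, r) with parts as balanced as possible, and is at most (1 − 1/r) · n^2/2. For r = 5, n = 247: the density bound is (4/5) · 61009/2 = 122018/5 ≈ 24403.6. The integer-valued extremum is e(T(247, 5)) = 24403, which is strictly less than the density bound 122018/5 since 5 ∤ 247 (the parts of T(247, 5) cannot all be equal).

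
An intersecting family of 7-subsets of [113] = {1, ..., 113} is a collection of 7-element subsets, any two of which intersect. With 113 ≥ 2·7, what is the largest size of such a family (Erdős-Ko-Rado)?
max |F| = C(112, 6) = 2392407864

Erdős-Ko-Rado (1961): when n ≥ 2k, max |F| = C(n−1, k−1). The bound is attained by the star {A : i ∈ A} for any fixed i ∈ [n]. Here C(113−1, 7−1) = C(112, 6) = 2392407864.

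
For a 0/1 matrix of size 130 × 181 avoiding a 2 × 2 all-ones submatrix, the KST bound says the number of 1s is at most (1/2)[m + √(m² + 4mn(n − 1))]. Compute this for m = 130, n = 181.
z(130, 181; 2, 2) ≤ (1/2)[130 + √(130² + 4·130·181·180)] = (1/2)[130 + √16958500] = 2124.035

Kővári–Sós–Turán: let r_1, ..., r_130 be the row sums and z = Σ r_i the total number of 1s. Each pair of columns can share at most one row with both entries 1 (else a 2×2 all-ones block appears), so Σ_i C(r_i, 2) ≤ C(181, 2) = 16290. By convexity Σ_i C(r_i, 2) ≥ 130·C(z/130, 2) = z(z − 130)/(2·130), giving z² − 130z − 130·181·180 ≤ 0 and hence z ≤ (1/2)[130 + √(16900 + 4·4235400)] = (1/2)[130 + √16958500] ≈ (1/2)(130 + 4118.0699) = 2124.035.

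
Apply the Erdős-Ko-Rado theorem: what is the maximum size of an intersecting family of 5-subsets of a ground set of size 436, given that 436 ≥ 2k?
max |F| = C(435, 4) = 1471429260

The Erdős-Ko-Rado theorem states: for n ≥ 2k, an intersecting family of k-subsets of an n-element set has size at most C(n − 1, k − 1), with equality for 'star' families {A ⊆ [n] : |A| = k, i ∈ A} (fix an element i). For n = 436, k = 5: C(435, 4) = 1471429260.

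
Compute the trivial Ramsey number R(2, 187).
R(2, 187) = 187

R(2, k) = k for all k ≥ 2: in a 2-colouring of K_k, either some edge is red (a red K_2) or all edges are blue (a blue K_k). And K_{186} coloured all-blue has no blue K_187, so R(2, 187) > 186. Hence R(2, 187) = 187.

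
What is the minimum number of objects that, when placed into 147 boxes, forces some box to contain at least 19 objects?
n = (19 − 1)·147 + 1 = 2647

By the generalised pigeonhole principle, to guarantee some box contains ≥ r objects we need more than (r − 1) · k objects total. Threshold: n = (r − 1) · k + 1. With r = 19 and k = 147: n = 18 · 147 + 1 = 2646 + 1 = 2647. For n = 2646 = 18 · 147, we can put exactly 18 objects in every box, avoiding 19 in any single one — so 2647 is tight.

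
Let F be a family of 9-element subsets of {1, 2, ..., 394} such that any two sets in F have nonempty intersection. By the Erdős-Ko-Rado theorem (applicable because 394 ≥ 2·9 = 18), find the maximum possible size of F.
max |F| = C(393, 8) = 13136481392503833

The Erdős-Ko-Rado theorem states: for n ≥ 2k, an intersecting family of k-subsets of an n-element set has size at most C(n − 1, k − 1), with equality for 'star' families {A ⊆ [n] : |A| = k, i ∈ A} (fix an element i). For n = 394, k = 9: C(393, 8) = 13136481392503833.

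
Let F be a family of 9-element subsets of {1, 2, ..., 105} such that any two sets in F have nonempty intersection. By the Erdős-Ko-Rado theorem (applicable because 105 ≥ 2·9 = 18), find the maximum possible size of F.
max |F| = C(104, 8) = 257575523205

The Erdős-Ko-Rado theorem states: for n ≥ 2k, an intersecting family of k-subsets of an n-element set has size at most C(n − 1, k − 1), with equality for 'star' families {A ⊆ [n] : |A| = k, i ∈ A} (fix an element i). For n = 105, k = 9: C(104, 8) = 257575523205.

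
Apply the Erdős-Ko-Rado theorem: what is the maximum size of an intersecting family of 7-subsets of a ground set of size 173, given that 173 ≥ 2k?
max |F| = C(172, 6) = 32927096748

The Erdős-Ko-Rado theorem states: for n ≥ 2k, an intersecting family of k-subsets of an n-element set has size at most C(n − 1, k − 1), with equality for 'star' families {A ⊆ [n] : |A| = k, i ∈ A} (fix an element i). For n = 173, k = 7: C(172, 6) = 32927096748.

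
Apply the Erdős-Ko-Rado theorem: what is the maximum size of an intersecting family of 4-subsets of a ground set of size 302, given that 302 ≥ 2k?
max |F| = C(301, 3) = 4499950

Erdős-Ko-Rado (1961): when n ≥ 2k, max |F| = C(n−1, k−1). The bound is attained by the star {A : i ∈ A} for any fixed i ∈ [n]. Here C(302−1, 4−1) = C(301, 3) = 4499950.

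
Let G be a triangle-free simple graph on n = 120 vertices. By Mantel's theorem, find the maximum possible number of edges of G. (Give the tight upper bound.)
ex(120, K_3) = ⌊120^2/4⌋ = 3600

Mantel (1907): a triangle-free graph on n vertices has at most ⌊n^2/4⌋ edges, with equality for the complete bipartite graph K_{⌊n/2⌋, ⌈n/2⌉}. For n = 120: ⌊120^2/4⌋ = ⌊14400/4⌋ = 3600. The extremal graph is K_{60, 60}, which has 60·60 = 3600 edges.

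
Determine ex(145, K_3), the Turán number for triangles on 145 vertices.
ex(145, K_3) = ⌊145^2/4⌋ = 5256

Mantel (1907): a triangle-free graph on n vertices has at most ⌊n^2/4⌋ edges, with equality for the complete bipartite graph K_{⌊n/2⌋, ⌈n/2⌉}. For n = 145: ⌊145^2/4⌋ = ⌊21025/4⌋ = 5256. The extremal graph is K_{72, 73}, which has 72·73 = 5256 edges.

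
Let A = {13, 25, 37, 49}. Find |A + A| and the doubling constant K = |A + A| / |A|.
K = |A + A| / |A| = 7/4

Enumerate A + A = {a + b : a, b ∈ A}. With |A| = 4, there are |A|^2 = 16 ordered sum pairs; collecting distinct values, A + A = {26, 38, 50, 62, 74, 86, 98}, so |A + A| = 7. Thus K = 7/4. Here |A + A| = 2|A| − 1 = 7, the minimum possible — so K = 7/4 is minimal, which holds iff A is an arithmetic progression.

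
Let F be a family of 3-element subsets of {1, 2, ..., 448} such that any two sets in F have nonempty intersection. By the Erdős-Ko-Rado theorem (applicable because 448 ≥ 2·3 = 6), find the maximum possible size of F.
max |F| = C(447, 2) = 99681

The Erdős-Ko-Rado theorem states: for n ≥ 2k, an intersecting family of k-subsets of an n-element set has size at most C(n − 1, k − 1), with equality for 'star' families {A ⊆ [n] : |A| = k, i ∈ A} (fix an element i). For n = 448, k = 3: C(447, 2) = 99681.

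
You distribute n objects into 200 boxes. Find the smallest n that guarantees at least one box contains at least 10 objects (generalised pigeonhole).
n = (10 − 1)·200 + 1 = 1801

By the generalised pigeonhole principle, to guarantee some box contains ≥ r objects we need more than (r − 1) · k objects total. Threshold: n = (r − 1) · k + 1. With r = 10 and k = 200: n = 9 · 200 + 1 = 1800 + 1 = 1801. For n = 1800 = 9 · 200, we can put exactly 9 objects in every box, avoiding 10 in any single one — so 1801 is tight.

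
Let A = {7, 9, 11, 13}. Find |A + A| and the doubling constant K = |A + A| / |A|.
K = |A + A| / |A| = 7/4

Enumerate A + A = {a + b : a, b ∈ A}. With |A| = 4, there are |A|^2 = 16 ordered sum pairs; collecting distinct values, A + A = {14, 16, 18, 20, 22, 24, 26}, so |A + A| = 7. Thus K = 7/4. Here |A + A| = 2|A| − 1 = 7, the minimum possible — so K = 7/4 is minimal, which holds iff A is an arithmetic progression.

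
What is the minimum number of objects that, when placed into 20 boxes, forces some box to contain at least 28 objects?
n = (28 − 1)·20 + 1 = 541

By the generalised pigeonhole principle, to guarantee some box contains ≥ r objects we need more than (r − 1) · k objects total. Threshold: n = (r − 1) · k + 1. With r = 28 and k = 20: n = 27 · 20 + 1 = 540 + 1 = 541. For n = 540 = 27 · 20, we can put exactly 27 objects in every box, avoiding 28 in any single one — so 541 is tight.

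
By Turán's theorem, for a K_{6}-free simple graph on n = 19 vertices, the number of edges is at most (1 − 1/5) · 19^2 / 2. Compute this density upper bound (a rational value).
Turán density bound = (4/5) · 19^2/2 = 722/5 ≈ 144.4

Turán's theorem: ex(n, K_{r+1}) is achieved by the complete r-partite Turán graph T(n, r) with parts as balanced as possible, and is at most (1 − 1/r) · n^2/2. For r = 5, n = 19: the density bound is (4/5) · 361/2 = 722/5 ≈ 144.4. The integer-valued extremum is e(T(19, 5)) = 144, which is strictly less than the density bound 722/5 since 5 ∤ 19 (the parts of T(19, 5) cannot all be equal).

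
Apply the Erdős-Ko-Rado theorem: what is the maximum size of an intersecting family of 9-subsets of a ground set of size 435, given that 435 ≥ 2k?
max |F| = C(434, 8) = 29256037985248074

Erdős-Ko-Rado (1961): when n ≥ 2k, max |F| = C(n−1, k−1). The bound is attained by the star {A : i ∈ A} for any fixed i ∈ [n]. Here C(435−1, 9−1) = C(434, 8) = 29256037985248074.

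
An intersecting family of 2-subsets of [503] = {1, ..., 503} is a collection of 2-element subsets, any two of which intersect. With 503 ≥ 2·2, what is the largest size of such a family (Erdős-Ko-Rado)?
max |F| = C(502, 1) = 502

The Erdős-Ko-Rado theorem states: for n ≥ 2k, an intersecting family of k-subsets of an n-element set has size at most C(n − 1, k − 1), with equality for 'star' families {A ⊆ [n] : |A| = k, i ∈ A} (fix an element i). For n = 503, k = 2: C(502, 1) = 502.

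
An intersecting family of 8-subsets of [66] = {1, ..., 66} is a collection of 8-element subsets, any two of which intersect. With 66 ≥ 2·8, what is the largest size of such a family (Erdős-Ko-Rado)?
max |F| = C(65, 7) = 696190560

Erdős-Ko-Rado (1961): when n ≥ 2k, max |F| = C(n−1, k−1). The bound is attained by the star {A : i ∈ A} for any fixed i ∈ [n]. Here C(66−1, 8−1) = C(65, 7) = 696190560.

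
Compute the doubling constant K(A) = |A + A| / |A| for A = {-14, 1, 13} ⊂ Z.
K = |A + A| / |A| = 6/3 = 2

Enumerate A + A = {a + b : a, b ∈ A}. With |A| = 3, there are |A|^2 = 9 ordered sum pairs; collecting distinct values, A + A = {-28, -13, -1, 2, 14, 26}, so |A + A| = 6. Thus K = 6/3 = 2. For comparison, the minimum possible |A + A| over all 3-element sets is 2·3 − 1 = 5 (so min K = 5/3), attained only by arithmetic progressions.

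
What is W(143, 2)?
W(143, 2) = 143 + 1 = 144

A 2-term AP is any pair of integers, so a monochromatic 2-AP exists iff some colour is used at least twice. With 143 colours, the colouring i ↦ i on {1, ..., 143} uses each colour once, avoiding any monochromatic pair, so W(143, 2) > 143. For {1, ..., 144}, pigeonhole forces two integers of the same colour, which form a monochromatic 2-AP. Hence W(143, 2) = 144.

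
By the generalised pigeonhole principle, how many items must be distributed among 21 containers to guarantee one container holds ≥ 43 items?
n = (43 − 1)·21 + 1 = 883

By the generalised pigeonhole principle, to guarantee some box contains ≥ r objects we need more than (r − 1) · k objects total. Threshold: n = (r − 1) · k + 1. With r = 43 and k = 21: n = 42 · 21 + 1 = 882 + 1 = 883. For n = 882 = 42 · 21, we can put exactly 42 objects in every box, avoiding 43 in any single one — so 883 is tight.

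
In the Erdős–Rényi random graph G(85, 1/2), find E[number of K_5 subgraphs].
E[# K_5] = C(85, 5) · (1/2)^C(5, 2) = 32801517 / 2^10 ≈ 32032.731445

For each 5-subset S of vertices (there are C(85, 5) = 32801517 such S), let X_S = 1 if S induces a K_5 (all C(5, 2) = 10 edges present). Then P(X_S = 1) = (1/2)^10 = 1/1024. By linearity of expectation, E[# K_5] = C(85, 5) · (1/2)^10 = 32801517 / 1024 ≈ 32032.731445.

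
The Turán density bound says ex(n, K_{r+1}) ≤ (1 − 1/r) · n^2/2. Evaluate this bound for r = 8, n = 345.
Turán density bound = (7/8) · 345^2/2 = 833175/16 ≈ 52073.4375

Turán's theorem: ex(n, K_{r+1}) is achieved by the complete r-partite Turán graph T(n, r) with parts as balanced as possible, and is at most (1 − 1/r) · n^2/2. For r = 8, n = 345: the density bound is (7/8) · 119025/2 = 833175/16 ≈ 52073.4375. The integer-valued extremum is e(T(345, 8)) = 52073, which is strictly less than the density bound 833175/16 since 8 ∤ 345 (the parts of T(345, 8) cannot all be equal).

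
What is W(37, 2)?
W(37, 2) = 37 + 1 = 38

A 2-term AP is any pair of integers, so a monochromatic 2-AP exists iff some colour is used at least twice. With 37 colours, the colouring i ↦ i on {1, ..., 37} uses each colour once, avoiding any monochromatic pair, so W(37, 2) > 37. For {1, ..., 38}, pigeonhole forces two integers of the same colour, which form a monochromatic 2-AP. Hence W(37, 2) = 38.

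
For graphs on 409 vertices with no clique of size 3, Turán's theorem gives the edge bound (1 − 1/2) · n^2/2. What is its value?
Turán density bound = (1/2) · 409^2/2 = 167281/4 ≈ 41820.25

Turán's theorem: ex(n, K_{r+1}) is achieved by the complete r-partite Turán graph T(n, r) with parts as balanced as possible, and is at most (1 − 1/r) · n^2/2. For r = 2, n = 409: the density bound is (1/2) · 167281/2 = 167281/4 ≈ 41820.25. The integer-valued extremum is e(T(409, 2)) = 41820, which is strictly less than the density bound 167281/4 since 2 ∤ 409 (the parts of T(409, 2) cannot all be equal).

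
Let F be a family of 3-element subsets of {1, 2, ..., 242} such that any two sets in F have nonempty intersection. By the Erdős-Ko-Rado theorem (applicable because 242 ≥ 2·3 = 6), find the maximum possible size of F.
max |F| = C(241, 2) = 28920

The Erdős-Ko-Rado theorem states: for n ≥ 2k, an intersecting family of k-subsets of an n-element set has size at most C(n − 1, k − 1), with equality for 'star' families {A ⊆ [n] : |A| = k, i ∈ A} (fix an element i). For n = 242, k = 3: C(241, 2) = 28920.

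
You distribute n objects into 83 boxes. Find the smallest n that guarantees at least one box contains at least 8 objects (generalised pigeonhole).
n = (8 − 1)·83 + 1 = 582

By the generalised pigeonhole principle, to guarantee some box contains ≥ r objects we need more than (r − 1) · k objects total. Threshold: n = (r − 1) · k + 1. With r = 8 and k = 83: n = 7 · 83 + 1 = 581 + 1 = 582. For n = 581 = 7 · 83, we can put exactly 7 objects in every box, avoiding 8 in any single one — so 582 is tight.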